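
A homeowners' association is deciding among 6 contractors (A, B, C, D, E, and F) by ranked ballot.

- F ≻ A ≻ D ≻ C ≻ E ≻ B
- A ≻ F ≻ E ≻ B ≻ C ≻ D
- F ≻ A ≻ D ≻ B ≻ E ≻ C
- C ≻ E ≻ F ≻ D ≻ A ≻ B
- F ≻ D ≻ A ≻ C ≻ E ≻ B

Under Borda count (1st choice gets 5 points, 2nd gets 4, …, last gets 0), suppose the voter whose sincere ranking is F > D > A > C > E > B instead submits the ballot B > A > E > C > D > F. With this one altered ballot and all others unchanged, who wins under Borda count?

Borda totals with the altered ballot: A 18, B 9, C 10, D 9, E 12, F 17.
The switch changes the winner from F to A.

A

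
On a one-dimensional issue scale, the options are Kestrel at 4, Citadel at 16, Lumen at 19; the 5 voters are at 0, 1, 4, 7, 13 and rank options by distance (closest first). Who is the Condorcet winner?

With single-peaked preferences on a line, the Condorcet winner is the candidate closest to the median voter.
The median voter (position 4) is closest to Kestrel at 4.
Check: Kestrel vs Citadel — voters closer to Kestrel: 4 of 5.

Kestrel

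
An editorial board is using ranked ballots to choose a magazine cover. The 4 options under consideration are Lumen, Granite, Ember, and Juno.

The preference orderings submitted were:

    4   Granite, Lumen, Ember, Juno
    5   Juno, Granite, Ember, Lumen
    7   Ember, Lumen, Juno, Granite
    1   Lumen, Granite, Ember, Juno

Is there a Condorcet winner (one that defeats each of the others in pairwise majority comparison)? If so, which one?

Head-to-head results (17 voters total):
Lumen vs Granite: Granite wins 9–8.
Lumen vs Ember: Ember wins 12–5.
Lumen vs Juno: Lumen wins 12–5.
Granite vs Ember: Granite wins 10–7.
Granite vs Juno: Juno wins 12–5.
Ember vs Juno: Ember wins 12–5.
No candidate beats all others: Lumen beats Juno beats Granite beats Lumen, a majority cycle.

No Condorcet winner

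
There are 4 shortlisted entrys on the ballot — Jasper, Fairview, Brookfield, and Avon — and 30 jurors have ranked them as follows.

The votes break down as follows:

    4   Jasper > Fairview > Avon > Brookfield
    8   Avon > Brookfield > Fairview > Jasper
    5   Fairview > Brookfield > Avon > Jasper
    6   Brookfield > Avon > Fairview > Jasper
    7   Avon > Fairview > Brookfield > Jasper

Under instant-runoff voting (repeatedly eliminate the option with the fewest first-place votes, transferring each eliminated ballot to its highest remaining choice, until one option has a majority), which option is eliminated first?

Jasper

Round 1: Avon 15, Brookfield 6, Fairview 5, Jasper 4. Jasper has the fewest and is eliminated.
Round 2: Avon 15, Fairview 9, Brookfield 6. Brookfield has the fewest and is eliminated.
Round 3: Avon 21, Fairview 9. Avon has a majority.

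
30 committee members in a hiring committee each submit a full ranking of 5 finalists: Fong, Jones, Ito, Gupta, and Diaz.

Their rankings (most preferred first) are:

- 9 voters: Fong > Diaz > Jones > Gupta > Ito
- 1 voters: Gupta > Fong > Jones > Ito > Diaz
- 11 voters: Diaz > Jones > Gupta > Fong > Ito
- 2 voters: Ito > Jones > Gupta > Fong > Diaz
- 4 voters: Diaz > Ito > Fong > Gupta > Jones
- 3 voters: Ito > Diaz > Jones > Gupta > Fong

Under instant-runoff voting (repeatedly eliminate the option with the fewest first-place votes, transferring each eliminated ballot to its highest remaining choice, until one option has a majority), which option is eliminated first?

Round 1: Diaz 15, Fong 9, Ito 5, Gupta 1, Jones 0. Jones has the fewest and is eliminated.
Round 2: Diaz 15, Fong 9, Ito 5, Gupta 1. Gupta has the fewest and is eliminated.
Round 3: Diaz 15, Fong 10, Ito 5. Ito has the fewest and is eliminated.
Round 4: Diaz 18, Fong 12. Diaz has a majority.

Jones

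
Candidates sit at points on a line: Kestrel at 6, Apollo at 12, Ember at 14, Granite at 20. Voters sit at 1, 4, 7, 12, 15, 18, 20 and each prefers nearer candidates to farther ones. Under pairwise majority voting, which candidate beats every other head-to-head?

With single-peaked preferences on a line, the Condorcet winner is the candidate closest to the median voter.
The median voter (position 12) is closest to Apollo at 12.
Check: Apollo vs Granite — voters closer to Apollo: 5 of 7.

Apollo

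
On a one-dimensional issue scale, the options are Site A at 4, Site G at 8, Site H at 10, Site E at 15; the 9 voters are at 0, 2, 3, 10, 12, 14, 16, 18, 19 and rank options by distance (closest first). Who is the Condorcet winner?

With single-peaked preferences on a line, the Condorcet winner is the candidate closest to the median voter.
The median voter (position 12) is closest to Site H at 10.
Check: Site H vs Site A — voters closer to Site H: 6 of 9.

Site H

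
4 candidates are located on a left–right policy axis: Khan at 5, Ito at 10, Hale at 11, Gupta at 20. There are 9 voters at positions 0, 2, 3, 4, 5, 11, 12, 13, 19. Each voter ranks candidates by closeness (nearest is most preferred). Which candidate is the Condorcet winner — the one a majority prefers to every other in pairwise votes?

Khan

With single-peaked preferences on a line, the Condorcet winner is the candidate closest to the median voter.
The median voter (position 5) is closest to Khan at 5.
Check: Khan vs Gupta — voters closer to Khan: 7 of 9.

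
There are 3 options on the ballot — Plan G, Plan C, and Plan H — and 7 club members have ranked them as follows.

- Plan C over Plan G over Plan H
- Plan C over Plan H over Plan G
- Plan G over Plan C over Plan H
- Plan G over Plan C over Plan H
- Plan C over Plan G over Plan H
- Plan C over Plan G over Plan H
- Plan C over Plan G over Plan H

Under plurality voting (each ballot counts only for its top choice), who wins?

Plan C

First-place vote totals:
  Plan G: 2
  Plan C: 5
  Plan H: 0
Plan C has the most first-place votes.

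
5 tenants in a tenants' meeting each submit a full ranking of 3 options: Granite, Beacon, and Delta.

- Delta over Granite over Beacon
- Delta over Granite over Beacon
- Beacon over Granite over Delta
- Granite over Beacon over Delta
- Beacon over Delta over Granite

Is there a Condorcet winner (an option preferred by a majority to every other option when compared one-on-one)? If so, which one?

Head-to-head results (5 voters total):
Granite vs Beacon: Granite wins 3–2.
Granite vs Delta: Delta wins 3–2.
Beacon vs Delta: Beacon wins 3–2.
No candidate beats all others: Granite beats Beacon beats Delta beats Granite, a majority cycle.

None — there is no Condorcet winner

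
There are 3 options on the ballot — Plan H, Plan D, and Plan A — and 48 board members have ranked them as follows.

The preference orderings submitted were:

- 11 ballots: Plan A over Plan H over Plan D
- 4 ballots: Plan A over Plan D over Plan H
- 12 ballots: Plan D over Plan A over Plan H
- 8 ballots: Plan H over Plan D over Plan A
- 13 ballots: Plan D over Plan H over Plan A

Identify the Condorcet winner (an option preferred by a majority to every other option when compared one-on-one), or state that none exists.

Plan D

Head-to-head results (48 voters total):
Plan H vs Plan D: Plan D wins 29–19.
Plan H vs Plan A: Plan A wins 27–21.
Plan D vs Plan A: Plan D wins 33–15.
Plan D beats each rival — Plan H (29–19), Plan A (33–15) — so Plan D is the Condorcet winner.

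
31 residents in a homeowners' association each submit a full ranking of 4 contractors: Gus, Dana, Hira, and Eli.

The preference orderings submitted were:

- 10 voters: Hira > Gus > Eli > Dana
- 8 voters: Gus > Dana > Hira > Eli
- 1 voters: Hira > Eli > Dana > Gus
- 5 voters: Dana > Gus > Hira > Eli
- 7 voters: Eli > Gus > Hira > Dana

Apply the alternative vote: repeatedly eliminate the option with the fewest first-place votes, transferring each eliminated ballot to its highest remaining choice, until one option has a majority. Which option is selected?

Round 1: Hira 11, Gus 8, Eli 7, Dana 5. Dana has the fewest and is eliminated.
Round 2: Gus 13, Hira 11, Eli 7. Eli has the fewest and is eliminated.
Round 3: Gus 20, Hira 11. Gus has a majority.

Gus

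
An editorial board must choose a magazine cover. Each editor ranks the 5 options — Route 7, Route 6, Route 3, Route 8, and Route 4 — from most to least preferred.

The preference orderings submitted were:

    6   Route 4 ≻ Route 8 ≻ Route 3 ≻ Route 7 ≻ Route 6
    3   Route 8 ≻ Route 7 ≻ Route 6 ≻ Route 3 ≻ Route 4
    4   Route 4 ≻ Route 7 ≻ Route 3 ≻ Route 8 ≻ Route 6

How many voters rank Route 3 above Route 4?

Ballots ranking Route 3 above Route 4: 3.
Ballots ranking Route 4 above Route 3: 6+4 = 10.
So 3 of 13 voters prefer Route 3 to Route 4.

3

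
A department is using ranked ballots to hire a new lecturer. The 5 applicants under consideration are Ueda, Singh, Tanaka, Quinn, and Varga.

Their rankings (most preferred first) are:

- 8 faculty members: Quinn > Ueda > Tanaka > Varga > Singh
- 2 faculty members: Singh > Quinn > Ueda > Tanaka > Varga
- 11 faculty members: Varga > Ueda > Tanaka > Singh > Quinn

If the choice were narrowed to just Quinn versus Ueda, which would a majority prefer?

Ballots ranking Quinn above Ueda: 8+2 = 10.
Ballots ranking Ueda above Quinn: 11.
Ueda wins the head-to-head, 11–10.

Ueda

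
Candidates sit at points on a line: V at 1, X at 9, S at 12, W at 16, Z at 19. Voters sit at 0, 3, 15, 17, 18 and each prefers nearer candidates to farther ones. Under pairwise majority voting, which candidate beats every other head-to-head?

W

With single-peaked preferences on a line, the Condorcet winner is the candidate closest to the median voter.
The median voter (position 15) is closest to W at 16.
Check: W vs Z — voters closer to W: 4 of 5.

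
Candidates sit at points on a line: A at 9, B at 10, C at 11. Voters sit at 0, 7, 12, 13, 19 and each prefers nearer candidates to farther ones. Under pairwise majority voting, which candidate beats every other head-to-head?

C

With single-peaked preferences on a line, the Condorcet winner is the candidate closest to the median voter.
The median voter (position 12) is closest to C at 11.
Check: C vs A — voters closer to C: 3 of 5.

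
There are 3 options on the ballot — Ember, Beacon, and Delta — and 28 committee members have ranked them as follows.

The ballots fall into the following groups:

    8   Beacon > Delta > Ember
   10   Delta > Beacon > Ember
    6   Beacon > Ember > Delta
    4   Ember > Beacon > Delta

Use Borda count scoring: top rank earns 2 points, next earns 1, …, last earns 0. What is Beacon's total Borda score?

Borda scores:
  Ember: 8·0 + 10·0 + 6·1 + 4·2 = 14
  Beacon: 8·2 + 10·1 + 6·2 + 4·1 = 42
  Delta: 8·1 + 10·2 + 6·0 + 4·0 = 28

42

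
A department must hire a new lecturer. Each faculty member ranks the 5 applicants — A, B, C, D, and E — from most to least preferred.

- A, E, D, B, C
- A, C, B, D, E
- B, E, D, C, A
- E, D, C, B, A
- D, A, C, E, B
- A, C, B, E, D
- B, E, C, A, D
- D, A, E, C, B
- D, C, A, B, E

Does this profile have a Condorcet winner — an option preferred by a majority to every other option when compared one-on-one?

No

Head-to-head results (9 voters total):
A vs B: A wins 6–3.
A vs C: A wins 5–4.
A vs D: D wins 5–4.
A vs E: A wins 6–3.
B vs C: C wins 6–3.
B vs D: D wins 5–4.
B vs E: B wins 5–4.
C vs D: D wins 6–3.
C vs E: E wins 5–4.
D vs E: E wins 5–4.
No candidate beats all others: A beats E beats D beats A, a majority cycle.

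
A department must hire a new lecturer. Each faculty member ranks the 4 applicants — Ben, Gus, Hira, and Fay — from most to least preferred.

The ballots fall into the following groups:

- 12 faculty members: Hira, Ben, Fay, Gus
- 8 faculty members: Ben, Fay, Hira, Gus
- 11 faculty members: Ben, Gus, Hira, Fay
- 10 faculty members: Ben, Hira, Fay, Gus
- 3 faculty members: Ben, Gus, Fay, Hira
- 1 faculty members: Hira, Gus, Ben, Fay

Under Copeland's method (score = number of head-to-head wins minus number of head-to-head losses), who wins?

Ben

Pairwise results:
  Ben vs Gus: Ben wins 44–1.
  Ben vs Hira: Ben wins 32–13.
  Ben vs Fay: Ben wins 45–0.
  Gus vs Hira: Hira wins 31–14.
  Gus vs Fay: Fay wins 30–15.
  Hira vs Fay: Hira wins 34–11.
Copeland scores (wins − losses):
  Ben: 3 − 0 = 3
  Gus: 0 − 3 = -3
  Hira: 2 − 1 = 1
  Fay: 1 − 2 = -1
Ben has the best Copeland score.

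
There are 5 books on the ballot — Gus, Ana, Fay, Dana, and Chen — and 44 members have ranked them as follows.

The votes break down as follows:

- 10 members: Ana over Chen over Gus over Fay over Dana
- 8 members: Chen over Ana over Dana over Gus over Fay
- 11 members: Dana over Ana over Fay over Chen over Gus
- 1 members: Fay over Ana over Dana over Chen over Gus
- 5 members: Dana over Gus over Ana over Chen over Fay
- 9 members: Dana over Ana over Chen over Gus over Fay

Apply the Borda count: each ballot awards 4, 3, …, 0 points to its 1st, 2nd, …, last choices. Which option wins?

Borda scores:
  Gus: 10·2 + 8·1 + 11·0 + 0 + 5·3 + 9·1 = 52
  Ana: 10·4 + 8·3 + 11·3 + 3 + 5·2 + 9·3 = 137
  Fay: 10·1 + 8·0 + 11·2 + 4 + 5·0 + 9·0 = 36
  Dana: 10·0 + 8·2 + 11·4 + 2 + 5·4 + 9·4 = 118
  Chen: 10·3 + 8·4 + 11·1 + 1 + 5·1 + 9·2 = 97
Ana has the highest total.

Ana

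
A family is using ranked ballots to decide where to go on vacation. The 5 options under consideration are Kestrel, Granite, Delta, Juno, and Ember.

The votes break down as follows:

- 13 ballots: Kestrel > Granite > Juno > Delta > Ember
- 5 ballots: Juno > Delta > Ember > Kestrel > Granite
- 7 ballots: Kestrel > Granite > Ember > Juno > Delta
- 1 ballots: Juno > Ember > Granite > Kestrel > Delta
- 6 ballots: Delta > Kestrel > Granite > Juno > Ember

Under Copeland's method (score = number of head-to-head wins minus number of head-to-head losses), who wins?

Pairwise results:
  Kestrel vs Granite: Kestrel wins 31–1.
  Kestrel vs Delta: Kestrel wins 21–11.
  Kestrel vs Juno: Kestrel wins 26–6.
  Kestrel vs Ember: Kestrel wins 26–6.
  Granite vs Delta: Granite wins 21–11.
  Granite vs Juno: Granite wins 26–6.
  Granite vs Ember: Granite wins 26–6.
  Delta vs Juno: Juno wins 26–6.
  Delta vs Ember: Delta wins 24–8.
  Juno vs Ember: Juno wins 25–7.
Copeland scores (wins − losses):
  Kestrel: 4 − 0 = 4
  Granite: 3 − 1 = 2
  Delta: 1 − 3 = -2
  Juno: 2 − 2 = 0
  Ember: 0 − 4 = -4
Kestrel has the best Copeland score.

Kestrel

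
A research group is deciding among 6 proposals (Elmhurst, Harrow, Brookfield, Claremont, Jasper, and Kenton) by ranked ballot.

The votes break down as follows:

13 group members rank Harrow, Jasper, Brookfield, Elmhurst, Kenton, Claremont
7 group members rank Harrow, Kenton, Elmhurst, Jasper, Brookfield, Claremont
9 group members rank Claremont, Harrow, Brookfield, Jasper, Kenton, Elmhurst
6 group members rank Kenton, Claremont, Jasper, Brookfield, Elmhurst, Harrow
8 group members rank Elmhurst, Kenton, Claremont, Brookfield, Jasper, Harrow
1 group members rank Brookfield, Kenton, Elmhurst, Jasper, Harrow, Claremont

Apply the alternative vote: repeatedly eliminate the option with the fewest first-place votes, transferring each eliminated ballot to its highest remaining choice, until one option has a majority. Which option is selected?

Round 1: Harrow 20, Claremont 9, Elmhurst 8, Kenton 6, Brookfield 1, Jasper 0. Jasper has the fewest and is eliminated.
Round 2: Harrow 20, Claremont 9, Elmhurst 8, Kenton 6, Brookfield 1. Brookfield has the fewest and is eliminated.
Round 3: Harrow 20, Claremont 9, Elmhurst 8, Kenton 7. Kenton has the fewest and is eliminated.
Round 4: Harrow 20, Claremont 15, Elmhurst 9. Elmhurst has the fewest and is eliminated.
Round 5: Claremont 23, Harrow 21. Claremont has a majority.

Claremont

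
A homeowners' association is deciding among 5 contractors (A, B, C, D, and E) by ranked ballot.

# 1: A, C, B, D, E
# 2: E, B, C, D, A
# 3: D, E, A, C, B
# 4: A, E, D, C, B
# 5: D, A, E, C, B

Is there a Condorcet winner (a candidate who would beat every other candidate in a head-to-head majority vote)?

Head-to-head results (5 voters total):
A vs B: A wins 4–1.
A vs C: A wins 4–1.
A vs D: D wins 3–2.
A vs E: A wins 3–2.
B vs C: C wins 4–1.
B vs D: D wins 3–2.
B vs E: E wins 4–1.
C vs D: D wins 3–2.
C vs E: E wins 4–1.
D vs E: D wins 3–2.
D beats each rival — A (3–2), B (3–2), C (3–2), E (3–2) — so D is the Condorcet winner.

Yes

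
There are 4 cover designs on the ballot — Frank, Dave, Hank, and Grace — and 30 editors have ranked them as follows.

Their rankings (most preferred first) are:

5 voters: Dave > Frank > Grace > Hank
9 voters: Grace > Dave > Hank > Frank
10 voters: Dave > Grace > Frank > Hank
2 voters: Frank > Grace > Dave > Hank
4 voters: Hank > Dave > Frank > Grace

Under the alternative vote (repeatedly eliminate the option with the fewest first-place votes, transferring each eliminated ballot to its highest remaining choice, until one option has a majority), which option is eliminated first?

Frank

Round 1: Dave 15, Grace 9, Hank 4, Frank 2. Frank has the fewest and is eliminated.
Round 2: Dave 15, Grace 11, Hank 4. Hank has the fewest and is eliminated.
Round 3: Dave 19, Grace 11. Dave has a majority.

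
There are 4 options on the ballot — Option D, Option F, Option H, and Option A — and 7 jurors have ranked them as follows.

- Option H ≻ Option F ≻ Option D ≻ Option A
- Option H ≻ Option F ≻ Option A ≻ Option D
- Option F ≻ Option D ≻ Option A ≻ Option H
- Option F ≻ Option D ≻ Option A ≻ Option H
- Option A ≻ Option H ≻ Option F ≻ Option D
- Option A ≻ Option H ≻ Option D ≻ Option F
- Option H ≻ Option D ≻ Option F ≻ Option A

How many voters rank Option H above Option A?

3

Ballots ranking Option H above Option A: 3.
Ballots ranking Option A above Option H: 4.
So 3 of 7 voters prefer Option H to Option A.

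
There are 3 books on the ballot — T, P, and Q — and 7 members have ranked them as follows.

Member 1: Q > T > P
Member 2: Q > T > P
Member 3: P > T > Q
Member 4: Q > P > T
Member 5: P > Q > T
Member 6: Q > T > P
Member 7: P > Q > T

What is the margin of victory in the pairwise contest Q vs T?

5

Ballots ranking Q above T: 6.
Ballots ranking T above Q: 1.
Q wins 6–1, a margin of 5.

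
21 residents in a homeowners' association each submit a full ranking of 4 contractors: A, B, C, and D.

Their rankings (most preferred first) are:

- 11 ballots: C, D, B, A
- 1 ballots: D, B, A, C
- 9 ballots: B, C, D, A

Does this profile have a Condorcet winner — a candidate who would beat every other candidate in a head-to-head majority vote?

Yes

Head-to-head results (21 voters total):
A vs B: B wins 21–0.
A vs C: C wins 20–1.
A vs D: D wins 21–0.
B vs C: C wins 11–10.
B vs D: D wins 12–9.
C vs D: C wins 20–1.
C beats each rival — A (20–1), B (11–10), D (20–1) — so C is the Condorcet winner.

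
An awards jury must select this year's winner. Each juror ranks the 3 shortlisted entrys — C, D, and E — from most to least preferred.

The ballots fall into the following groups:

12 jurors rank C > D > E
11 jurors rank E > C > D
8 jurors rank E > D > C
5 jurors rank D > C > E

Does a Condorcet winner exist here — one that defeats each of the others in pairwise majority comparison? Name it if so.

Head-to-head results (36 voters total):
C vs D: C wins 23–13.
C vs E: E wins 19–17.
D vs E: E wins 19–17.
E beats each rival — C (19–17), D (19–17) — so E is the Condorcet winner.

E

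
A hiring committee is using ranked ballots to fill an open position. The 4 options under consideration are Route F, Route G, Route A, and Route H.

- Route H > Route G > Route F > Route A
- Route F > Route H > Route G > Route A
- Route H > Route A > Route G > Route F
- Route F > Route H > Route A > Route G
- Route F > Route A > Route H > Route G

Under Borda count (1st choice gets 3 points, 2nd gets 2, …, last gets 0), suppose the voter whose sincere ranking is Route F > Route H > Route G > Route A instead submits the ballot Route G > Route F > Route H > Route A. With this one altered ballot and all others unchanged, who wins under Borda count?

Route H

Borda totals with the altered ballot: Route F 9, Route G 6, Route A 5, Route H 10.
The winner is unchanged: still Route H.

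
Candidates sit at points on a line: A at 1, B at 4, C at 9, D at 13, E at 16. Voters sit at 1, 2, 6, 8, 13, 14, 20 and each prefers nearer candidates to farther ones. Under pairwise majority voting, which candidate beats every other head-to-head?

With single-peaked preferences on a line, the Condorcet winner is the candidate closest to the median voter.
The median voter (position 8) is closest to C at 9.
Check: C vs D — voters closer to C: 4 of 7.

C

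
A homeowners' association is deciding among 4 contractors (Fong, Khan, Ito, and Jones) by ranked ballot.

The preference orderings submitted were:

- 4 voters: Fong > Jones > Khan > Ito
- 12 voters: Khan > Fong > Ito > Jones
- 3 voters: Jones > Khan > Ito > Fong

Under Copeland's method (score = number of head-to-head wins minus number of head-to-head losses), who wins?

Khan

Pairwise results:
  Fong vs Khan: Khan wins 15–4.
  Fong vs Ito: Fong wins 16–3.
  Fong vs Jones: Fong wins 16–3.
  Khan vs Ito: Khan wins 19–0.
  Khan vs Jones: Khan wins 12–7.
  Ito vs Jones: Ito wins 12–7.
Copeland scores (wins − losses):
  Fong: 2 − 1 = 1
  Khan: 3 − 0 = 3
  Ito: 1 − 2 = -1
  Jones: 0 − 3 = -3
Khan has the best Copeland score.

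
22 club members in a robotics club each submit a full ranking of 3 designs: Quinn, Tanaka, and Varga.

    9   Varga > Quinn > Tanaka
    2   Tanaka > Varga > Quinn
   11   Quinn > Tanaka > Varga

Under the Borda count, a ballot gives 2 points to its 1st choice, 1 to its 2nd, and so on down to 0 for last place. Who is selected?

Quinn

Borda scores:
  Quinn: 9·1 + 2·0 + 11·2 = 31
  Tanaka: 9·0 + 2·2 + 11·1 = 15
  Varga: 9·2 + 2·1 + 11·0 = 20
Quinn has the highest total.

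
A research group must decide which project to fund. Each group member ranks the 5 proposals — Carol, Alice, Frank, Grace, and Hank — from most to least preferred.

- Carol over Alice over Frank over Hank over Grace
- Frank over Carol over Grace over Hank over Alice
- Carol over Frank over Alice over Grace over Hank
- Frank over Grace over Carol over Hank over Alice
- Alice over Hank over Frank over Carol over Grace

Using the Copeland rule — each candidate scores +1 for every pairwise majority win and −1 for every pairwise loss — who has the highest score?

Frank

Pairwise results:
  Carol vs Alice: Carol wins 4–1.
  Carol vs Frank: Frank wins 3–2.
  Carol vs Grace: Carol wins 4–1.
  Carol vs Hank: Carol wins 4–1.
  Alice vs Frank: Frank wins 3–2.
  Alice vs Grace: Alice wins 3–2.
  Alice vs Hank: Alice wins 3–2.
  Frank vs Grace: Frank wins 5–0.
  Frank vs Hank: Frank wins 4–1.
  Grace vs Hank: Grace wins 3–2.
Copeland scores (wins − losses):
  Carol: 3 − 1 = 2
  Alice: 2 − 2 = 0
  Frank: 4 − 0 = 4
  Grace: 1 − 3 = -2
  Hank: 0 − 4 = -4
Frank has the best Copeland score.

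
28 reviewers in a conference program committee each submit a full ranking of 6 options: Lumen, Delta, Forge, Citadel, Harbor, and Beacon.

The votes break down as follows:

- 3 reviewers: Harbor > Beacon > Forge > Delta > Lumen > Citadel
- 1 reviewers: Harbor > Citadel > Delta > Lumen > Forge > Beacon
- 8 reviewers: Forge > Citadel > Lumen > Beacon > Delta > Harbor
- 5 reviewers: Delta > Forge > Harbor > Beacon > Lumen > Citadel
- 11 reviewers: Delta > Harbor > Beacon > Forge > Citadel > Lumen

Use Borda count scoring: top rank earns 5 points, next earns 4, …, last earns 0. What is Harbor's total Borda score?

79

Borda scores:
  Lumen: 3·1 + 2 + 8·3 + 5·1 + 11·0 = 34
  Delta: 3·2 + 3 + 8·1 + 5·5 + 11·5 = 97
  Forge: 3·3 + 1 + 8·5 + 5·4 + 11·2 = 92
  Citadel: 3·0 + 4 + 8·4 + 5·0 + 11·1 = 47
  Harbor: 3·5 + 5 + 8·0 + 5·3 + 11·4 = 79
  Beacon: 3·4 + 0 + 8·2 + 5·2 + 11·3 = 71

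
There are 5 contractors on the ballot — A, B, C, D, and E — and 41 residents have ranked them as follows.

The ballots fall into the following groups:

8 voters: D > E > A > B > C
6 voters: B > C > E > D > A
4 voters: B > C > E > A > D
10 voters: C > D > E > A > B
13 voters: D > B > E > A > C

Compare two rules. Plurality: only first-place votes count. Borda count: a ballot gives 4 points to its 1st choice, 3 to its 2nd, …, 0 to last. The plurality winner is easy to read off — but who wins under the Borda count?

Plurality first-place counts: A 0, B 10, C 10, D 21, E 0 → D.
Borda totals: A 43, B 87, C 70, D 120, E 90 → D.

D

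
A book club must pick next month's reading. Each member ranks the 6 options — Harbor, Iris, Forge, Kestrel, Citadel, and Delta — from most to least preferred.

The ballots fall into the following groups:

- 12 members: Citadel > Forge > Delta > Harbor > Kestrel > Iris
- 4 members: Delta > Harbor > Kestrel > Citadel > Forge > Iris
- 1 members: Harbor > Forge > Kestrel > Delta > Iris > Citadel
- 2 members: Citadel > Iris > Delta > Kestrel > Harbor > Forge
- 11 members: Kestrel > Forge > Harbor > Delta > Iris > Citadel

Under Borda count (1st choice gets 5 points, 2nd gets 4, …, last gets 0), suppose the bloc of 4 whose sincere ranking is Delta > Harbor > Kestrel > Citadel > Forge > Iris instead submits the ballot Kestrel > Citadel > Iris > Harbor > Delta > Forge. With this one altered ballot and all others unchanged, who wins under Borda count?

Borda totals with the altered ballot: Harbor 72, Iris 32, Forge 96, Kestrel 94, Citadel 86, Delta 70.
The winner is unchanged: still Forge.

Forge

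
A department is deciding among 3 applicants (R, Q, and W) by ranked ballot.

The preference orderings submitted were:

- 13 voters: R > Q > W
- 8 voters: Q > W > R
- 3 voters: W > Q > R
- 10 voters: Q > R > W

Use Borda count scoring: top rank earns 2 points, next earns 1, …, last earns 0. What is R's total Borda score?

36

Borda scores:
  R: 13·2 + 8·0 + 3·0 + 10·1 = 36
  Q: 13·1 + 8·2 + 3·1 + 10·2 = 52
  W: 13·0 + 8·1 + 3·2 + 10·0 = 14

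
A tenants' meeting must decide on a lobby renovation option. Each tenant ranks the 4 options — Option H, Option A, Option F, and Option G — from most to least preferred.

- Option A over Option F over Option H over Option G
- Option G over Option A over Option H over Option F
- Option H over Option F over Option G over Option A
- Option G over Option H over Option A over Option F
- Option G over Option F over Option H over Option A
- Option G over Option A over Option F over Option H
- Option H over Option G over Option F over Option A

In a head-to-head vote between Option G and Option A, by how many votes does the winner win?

5

Ballots ranking Option G above Option A: 6.
Ballots ranking Option A above Option G: 1.
Option G wins 6–1, a margin of 5.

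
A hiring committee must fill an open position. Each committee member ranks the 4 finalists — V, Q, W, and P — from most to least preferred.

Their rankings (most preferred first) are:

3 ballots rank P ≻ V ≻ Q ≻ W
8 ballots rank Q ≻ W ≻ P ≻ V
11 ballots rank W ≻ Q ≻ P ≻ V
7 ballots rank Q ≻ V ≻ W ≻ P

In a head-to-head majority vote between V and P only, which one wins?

Ballots ranking V above P: 7.
Ballots ranking P above V: 3+8+11 = 22.
P wins the head-to-head, 22–7.

P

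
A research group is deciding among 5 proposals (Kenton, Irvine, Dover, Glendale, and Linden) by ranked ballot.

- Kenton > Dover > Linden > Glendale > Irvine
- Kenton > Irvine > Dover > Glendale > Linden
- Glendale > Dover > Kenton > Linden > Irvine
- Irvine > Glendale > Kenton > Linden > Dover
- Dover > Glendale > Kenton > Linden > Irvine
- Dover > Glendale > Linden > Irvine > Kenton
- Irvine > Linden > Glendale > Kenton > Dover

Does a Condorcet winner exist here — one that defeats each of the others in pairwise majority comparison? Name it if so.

No Condorcet winner

Head-to-head results (7 voters total):
Kenton vs Irvine: Kenton wins 4–3.
Kenton vs Dover: Kenton wins 4–3.
Kenton vs Glendale: Glendale wins 5–2.
Kenton vs Linden: Kenton wins 5–2.
Irvine vs Dover: Dover wins 4–3.
Irvine vs Glendale: Glendale wins 4–3.
Irvine vs Linden: Linden wins 4–3.
Dover vs Glendale: Dover wins 4–3.
Dover vs Linden: Dover wins 5–2.
Glendale vs Linden: Glendale wins 5–2.
No candidate beats all others: Kenton beats Dover beats Glendale beats Kenton, a majority cycle.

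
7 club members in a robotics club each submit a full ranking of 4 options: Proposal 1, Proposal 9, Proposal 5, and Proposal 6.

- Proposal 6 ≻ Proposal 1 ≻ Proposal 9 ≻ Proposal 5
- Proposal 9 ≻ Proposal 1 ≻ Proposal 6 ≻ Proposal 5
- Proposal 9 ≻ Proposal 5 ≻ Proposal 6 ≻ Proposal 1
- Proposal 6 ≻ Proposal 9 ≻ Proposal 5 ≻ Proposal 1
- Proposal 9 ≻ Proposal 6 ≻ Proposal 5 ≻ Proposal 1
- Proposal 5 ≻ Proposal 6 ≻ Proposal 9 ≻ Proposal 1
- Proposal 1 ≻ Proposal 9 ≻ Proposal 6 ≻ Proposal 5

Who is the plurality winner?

First-place vote totals:
  Proposal 1: 1
  Proposal 9: 3
  Proposal 5: 1
  Proposal 6: 2
Proposal 9 has the most first-place votes.

Proposal 9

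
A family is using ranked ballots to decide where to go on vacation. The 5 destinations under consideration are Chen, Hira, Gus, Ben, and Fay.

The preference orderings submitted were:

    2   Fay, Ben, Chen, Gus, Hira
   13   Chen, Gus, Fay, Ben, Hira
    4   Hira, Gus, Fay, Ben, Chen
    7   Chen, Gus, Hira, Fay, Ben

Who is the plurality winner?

Chen

First-place vote totals:
  Chen: 20
  Hira: 4
  Gus: 0
  Ben: 0
  Fay: 2
Chen has the most first-place votes.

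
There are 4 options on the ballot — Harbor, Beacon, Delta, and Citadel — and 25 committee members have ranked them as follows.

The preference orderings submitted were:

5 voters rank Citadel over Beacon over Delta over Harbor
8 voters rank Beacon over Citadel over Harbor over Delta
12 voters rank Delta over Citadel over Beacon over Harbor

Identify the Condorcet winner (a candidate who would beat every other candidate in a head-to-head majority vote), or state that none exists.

Citadel

Head-to-head results (25 voters total):
Harbor vs Beacon: Beacon wins 25–0.
Harbor vs Delta: Delta wins 17–8.
Harbor vs Citadel: Citadel wins 25–0.
Beacon vs Delta: Beacon wins 13–12.
Beacon vs Citadel: Citadel wins 17–8.
Delta vs Citadel: Citadel wins 13–12.
Citadel beats each rival — Harbor (25–0), Beacon (17–8), Delta (13–12) — so Citadel is the Condorcet winner.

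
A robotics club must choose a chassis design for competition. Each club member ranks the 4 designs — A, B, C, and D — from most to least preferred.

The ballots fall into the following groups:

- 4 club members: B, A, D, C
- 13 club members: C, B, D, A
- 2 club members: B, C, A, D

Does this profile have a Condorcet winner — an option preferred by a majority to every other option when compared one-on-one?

Head-to-head results (19 voters total):
A vs B: B wins 19–0.
A vs C: C wins 15–4.
A vs D: D wins 13–6.
B vs C: C wins 13–6.
B vs D: B wins 19–0.
C vs D: C wins 15–4.
C beats each rival — A (15–4), B (13–6), D (15–4) — so C is the Condorcet winner.

Yes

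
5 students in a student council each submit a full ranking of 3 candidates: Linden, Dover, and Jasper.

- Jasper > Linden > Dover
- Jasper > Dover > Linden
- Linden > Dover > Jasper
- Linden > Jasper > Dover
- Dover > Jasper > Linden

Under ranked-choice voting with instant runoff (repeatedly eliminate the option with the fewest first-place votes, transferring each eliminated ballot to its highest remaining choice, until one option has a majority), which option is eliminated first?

Round 1: Linden 2, Jasper 2, Dover 1. Dover has the fewest and is eliminated.
Round 2: Jasper 3, Linden 2. Jasper has a majority.

Dover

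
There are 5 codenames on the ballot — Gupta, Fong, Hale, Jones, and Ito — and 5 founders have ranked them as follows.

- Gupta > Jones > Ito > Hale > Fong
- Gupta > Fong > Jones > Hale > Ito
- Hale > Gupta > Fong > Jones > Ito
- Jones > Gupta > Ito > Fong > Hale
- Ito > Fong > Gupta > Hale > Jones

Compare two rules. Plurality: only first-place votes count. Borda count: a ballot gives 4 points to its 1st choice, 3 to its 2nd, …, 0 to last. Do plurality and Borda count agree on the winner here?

Yes

Plurality first-place counts: Gupta 2, Fong 0, Hale 1, Jones 1, Ito 1 → Gupta.
Borda totals: Gupta 16, Fong 9, Hale 7, Jones 10, Ito 8 → Gupta.
The two rules agree on Gupta.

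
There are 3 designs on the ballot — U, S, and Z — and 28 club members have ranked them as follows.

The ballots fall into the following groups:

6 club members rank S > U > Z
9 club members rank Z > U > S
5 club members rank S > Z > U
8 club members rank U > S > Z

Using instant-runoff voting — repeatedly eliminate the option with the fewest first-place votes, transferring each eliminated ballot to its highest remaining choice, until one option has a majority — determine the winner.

S

Round 1: S 11, Z 9, U 8. U has the fewest and is eliminated.
Round 2: S 19, Z 9. S has a majority.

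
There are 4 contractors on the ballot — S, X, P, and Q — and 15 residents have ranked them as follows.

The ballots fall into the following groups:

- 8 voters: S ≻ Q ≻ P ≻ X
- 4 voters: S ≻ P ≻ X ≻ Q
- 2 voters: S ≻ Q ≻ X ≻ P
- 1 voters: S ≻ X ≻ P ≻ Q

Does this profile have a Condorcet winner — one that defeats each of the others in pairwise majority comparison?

Head-to-head results (15 voters total):
S vs X: S wins 15–0.
S vs P: S wins 15–0.
S vs Q: S wins 15–0.
X vs P: P wins 12–3.
X vs Q: Q wins 10–5.
P vs Q: Q wins 10–5.
S beats each rival — X (15–0), P (15–0), Q (15–0) — so S is the Condorcet winner.

Yes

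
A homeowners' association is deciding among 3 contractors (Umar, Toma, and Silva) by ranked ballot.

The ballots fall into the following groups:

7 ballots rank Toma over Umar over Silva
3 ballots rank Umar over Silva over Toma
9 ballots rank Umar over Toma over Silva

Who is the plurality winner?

First-place vote totals:
  Umar: 12
  Toma: 7
  Silva: 0
Umar has the most first-place votes.

Umar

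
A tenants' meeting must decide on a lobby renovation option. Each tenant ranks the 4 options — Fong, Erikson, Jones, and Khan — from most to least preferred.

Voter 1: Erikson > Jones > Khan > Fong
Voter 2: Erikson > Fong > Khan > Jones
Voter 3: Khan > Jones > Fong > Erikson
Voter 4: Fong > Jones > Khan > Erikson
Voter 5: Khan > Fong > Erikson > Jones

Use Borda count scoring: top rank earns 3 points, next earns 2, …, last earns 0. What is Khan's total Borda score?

9

Borda scores:
  Fong: 0 + 2 + 1 + 3 + 2 = 8
  Erikson: 3 + 3 + 0 + 0 + 1 = 7
  Jones: 2 + 0 + 2 + 2 + 0 = 6
  Khan: 1 + 1 + 3 + 1 + 3 = 9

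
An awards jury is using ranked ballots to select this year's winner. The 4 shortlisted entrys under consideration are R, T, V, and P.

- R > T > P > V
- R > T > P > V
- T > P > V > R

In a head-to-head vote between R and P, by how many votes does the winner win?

1

Ballots ranking R above P: 2.
Ballots ranking P above R: 1.
R wins 2–1, a margin of 1.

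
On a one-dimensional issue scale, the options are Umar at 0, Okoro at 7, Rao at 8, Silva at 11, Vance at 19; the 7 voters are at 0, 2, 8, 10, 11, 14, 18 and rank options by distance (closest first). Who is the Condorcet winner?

With single-peaked preferences on a line, the Condorcet winner is the candidate closest to the median voter.
The median voter (position 10) is closest to Silva at 11.
Check: Silva vs Okoro — voters closer to Silva: 4 of 7.

Silva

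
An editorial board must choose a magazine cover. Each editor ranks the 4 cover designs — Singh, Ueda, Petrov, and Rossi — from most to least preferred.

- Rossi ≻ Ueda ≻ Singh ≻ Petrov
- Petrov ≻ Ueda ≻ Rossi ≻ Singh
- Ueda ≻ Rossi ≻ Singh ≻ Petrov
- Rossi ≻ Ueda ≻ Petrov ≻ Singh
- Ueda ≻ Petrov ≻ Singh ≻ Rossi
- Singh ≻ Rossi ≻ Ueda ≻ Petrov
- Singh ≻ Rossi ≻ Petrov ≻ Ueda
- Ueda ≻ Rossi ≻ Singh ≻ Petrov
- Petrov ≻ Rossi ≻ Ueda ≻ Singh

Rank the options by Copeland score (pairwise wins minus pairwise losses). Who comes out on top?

Rossi

Pairwise results:
  Singh vs Ueda: Ueda wins 7–2.
  Singh vs Petrov: Singh wins 5–4.
  Singh vs Rossi: Rossi wins 6–3.
  Ueda vs Petrov: Ueda wins 6–3.
  Ueda vs Rossi: Rossi wins 5–4.
  Petrov vs Rossi: Rossi wins 6–3.
Copeland scores (wins − losses):
  Singh: 1 − 2 = -1
  Ueda: 2 − 1 = 1
  Petrov: 0 − 3 = -3
  Rossi: 3 − 0 = 3
Rossi has the best Copeland score.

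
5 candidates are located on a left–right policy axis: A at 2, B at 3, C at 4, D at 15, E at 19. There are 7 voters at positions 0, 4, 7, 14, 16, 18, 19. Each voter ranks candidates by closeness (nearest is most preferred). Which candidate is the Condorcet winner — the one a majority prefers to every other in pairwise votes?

With single-peaked preferences on a line, the Condorcet winner is the candidate closest to the median voter.
The median voter (position 14) is closest to D at 15.
Check: D vs C — voters closer to D: 4 of 7.

D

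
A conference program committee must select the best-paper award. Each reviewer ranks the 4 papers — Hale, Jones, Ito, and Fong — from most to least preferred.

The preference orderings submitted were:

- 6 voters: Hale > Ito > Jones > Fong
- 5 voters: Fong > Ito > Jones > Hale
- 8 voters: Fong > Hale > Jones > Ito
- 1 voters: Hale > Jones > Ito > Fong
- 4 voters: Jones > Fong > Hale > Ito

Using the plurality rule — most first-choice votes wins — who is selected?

First-place vote totals:
  Hale: 7
  Jones: 4
  Ito: 0
  Fong: 13
Fong has the most first-place votes.

Fong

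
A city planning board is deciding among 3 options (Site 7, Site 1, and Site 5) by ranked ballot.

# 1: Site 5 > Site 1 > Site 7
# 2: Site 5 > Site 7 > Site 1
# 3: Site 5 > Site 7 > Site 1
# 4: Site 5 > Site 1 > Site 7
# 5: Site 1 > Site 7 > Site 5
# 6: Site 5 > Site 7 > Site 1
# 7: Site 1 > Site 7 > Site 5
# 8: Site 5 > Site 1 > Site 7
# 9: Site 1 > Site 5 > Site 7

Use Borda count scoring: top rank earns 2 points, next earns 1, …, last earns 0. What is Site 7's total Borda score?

5

Borda scores:
  Site 7: 0 + 1 + 1 + 0 + 1 + 1 + 1 + 0 + 0 = 5
  Site 1: 1 + 0 + 0 + 1 + 2 + 0 + 2 + 1 + 2 = 9
  Site 5: 2 + 2 + 2 + 2 + 0 + 2 + 0 + 2 + 1 = 13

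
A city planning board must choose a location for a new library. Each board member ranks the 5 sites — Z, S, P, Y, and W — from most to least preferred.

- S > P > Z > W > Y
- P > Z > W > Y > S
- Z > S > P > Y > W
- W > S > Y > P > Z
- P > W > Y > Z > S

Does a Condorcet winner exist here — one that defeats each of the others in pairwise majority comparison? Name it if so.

Head-to-head results (5 voters total):
Z vs S: Z wins 3–2.
Z vs P: P wins 4–1.
Z vs Y: Z wins 3–2.
Z vs W: Z wins 3–2.
S vs P: S wins 3–2.
S vs Y: S wins 3–2.
S vs W: W wins 3–2.
P vs Y: P wins 4–1.
P vs W: P wins 4–1.
Y vs W: W wins 4–1.
No candidate beats all others: Z beats S beats P beats Z, a majority cycle.

There is no Condorcet winner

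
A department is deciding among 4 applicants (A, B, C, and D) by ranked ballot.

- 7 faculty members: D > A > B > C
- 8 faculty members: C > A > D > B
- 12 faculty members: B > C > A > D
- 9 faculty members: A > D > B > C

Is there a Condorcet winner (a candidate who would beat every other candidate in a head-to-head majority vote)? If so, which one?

None — there is no Condorcet winner

Head-to-head results (36 voters total):
A vs B: A wins 24–12.
A vs C: C wins 20–16.
A vs D: A wins 29–7.
B vs C: B wins 28–8.
B vs D: D wins 24–12.
C vs D: C wins 20–16.
No candidate beats all others: A beats B beats C beats A, a majority cycle.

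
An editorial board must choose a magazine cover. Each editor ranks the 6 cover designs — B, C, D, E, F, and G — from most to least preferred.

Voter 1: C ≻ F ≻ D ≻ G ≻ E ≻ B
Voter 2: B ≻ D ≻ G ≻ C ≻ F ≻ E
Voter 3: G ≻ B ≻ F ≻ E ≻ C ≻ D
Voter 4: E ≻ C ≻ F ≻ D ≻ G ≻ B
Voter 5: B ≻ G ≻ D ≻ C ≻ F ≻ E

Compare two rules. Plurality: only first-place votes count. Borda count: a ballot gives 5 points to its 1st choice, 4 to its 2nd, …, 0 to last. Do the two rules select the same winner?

No

Plurality first-place counts: B 2, C 1, D 0, E 1, F 0, G 1 → B.
Borda totals: B 14, C 14, D 12, E 8, F 12, G 15 → G.
The two rules disagree: plurality picks B, Borda picks G.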